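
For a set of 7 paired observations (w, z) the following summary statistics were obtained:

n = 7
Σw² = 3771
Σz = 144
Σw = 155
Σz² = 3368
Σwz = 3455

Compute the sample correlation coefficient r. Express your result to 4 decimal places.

0.7186

r = (nΣwz − ΣwΣz) / √[(nΣw² − (Σw)²)(nΣz² − (Σz)²)]
Numerator: 7×3455 − 155×144 = 1865
Denominator: √[(26397 − 24025)(23576 − 20736)] = √[2372 × 2840] = 2595.4730
r = 1865 / 2595.4730 ≈ 0.7186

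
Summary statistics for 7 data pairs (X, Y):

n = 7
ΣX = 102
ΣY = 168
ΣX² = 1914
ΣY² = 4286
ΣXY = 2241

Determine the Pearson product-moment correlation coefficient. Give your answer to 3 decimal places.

r = (nΣXY − ΣXΣY) / √[(nΣX² − (ΣX)²)(nΣY² − (ΣY)²)]
Numerator: 7×2241 − 102×168 = -1449
Denominator: √[(13398 − 10404)(30002 − 28224)] = √[2994 × 1778] = 2307.2347
r = -1449 / 2307.2347 ≈ -0.628

-0.628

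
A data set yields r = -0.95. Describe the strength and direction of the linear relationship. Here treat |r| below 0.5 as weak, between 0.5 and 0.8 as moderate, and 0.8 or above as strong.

r = -0.95 < 0 so the relationship is negative.
|r| = 0.95, which falls in the strong range.

strong negative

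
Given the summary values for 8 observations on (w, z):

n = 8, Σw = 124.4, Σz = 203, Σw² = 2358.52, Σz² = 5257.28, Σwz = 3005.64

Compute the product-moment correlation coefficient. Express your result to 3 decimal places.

-0.712

r = (nΣwz − ΣwΣz) / √[(nΣw² − (Σw)²)(nΣz² − (Σz)²)]
Numerator: 8×3005.64 − 124.4×203 = -1208.08
Denominator: √[(18868.16 − 15475.36)(42058.24 − 41209)] = √[3392.8 × 849.24] = 1697.4397
r = -1208.08 / 1697.4397 ≈ -0.712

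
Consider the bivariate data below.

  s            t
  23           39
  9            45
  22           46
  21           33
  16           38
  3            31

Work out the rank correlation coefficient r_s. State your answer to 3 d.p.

0.486

Rank s: 6, 2, 5, 4, 3, 1
Rank t: 4, 5, 6, 2, 3, 1
d = rank(s) − rank(t): 2, -3, -1, 2, 0, 0; Σd² = 18
ρ = 1 − 6Σd² / [n(n²−1)] = 1 − 6×18 / (6×35) = 1 − 108/210 ≈ 0.486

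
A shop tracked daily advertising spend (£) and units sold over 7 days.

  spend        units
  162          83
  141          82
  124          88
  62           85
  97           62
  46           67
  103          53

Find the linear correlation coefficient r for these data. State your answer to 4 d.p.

n = 7, Σx = 735, Σy = 520, Σx² = 87479, Σy² = 39724, Σxy = 55745
nΣxy − ΣxΣy = 390215 − 382200 = 8015
nΣx² − (Σx)² = 612353 − 540225 = 72128; nΣy² − (Σy)² = 278068 − 270400 = 7668
r = 8015 / √(72128 × 7668) = 8015 / 23517.5999 ≈ 0.3408

0.3408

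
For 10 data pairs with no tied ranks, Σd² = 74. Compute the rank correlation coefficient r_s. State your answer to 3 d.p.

0.552

ρ = 1 − 6Σd² / [n(n²−1)] = 1 − 6×74 / (10×99)
  = 1 − 444/990 = 1 − 0.4485 ≈ 0.552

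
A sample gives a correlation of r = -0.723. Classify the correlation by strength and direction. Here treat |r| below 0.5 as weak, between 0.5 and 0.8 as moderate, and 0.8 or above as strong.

moderate negative

r = -0.723 < 0 so the relationship is negative.
|r| = 0.723, which falls in the moderate range.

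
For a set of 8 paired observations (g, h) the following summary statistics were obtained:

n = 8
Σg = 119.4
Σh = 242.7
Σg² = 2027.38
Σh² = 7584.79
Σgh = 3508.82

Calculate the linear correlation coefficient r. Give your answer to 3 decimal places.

r = (nΣgh − ΣgΣh) / √[(nΣg² − (Σg)²)(nΣh² − (Σh)²)]
Numerator: 8×3508.82 − 119.4×242.7 = -907.82
Denominator: √[(16219.04 − 14256.36)(60678.32 − 58903.29)] = √[1962.68 × 1775.03] = 1866.4983
r = -907.82 / 1866.4983 ≈ -0.486

-0.486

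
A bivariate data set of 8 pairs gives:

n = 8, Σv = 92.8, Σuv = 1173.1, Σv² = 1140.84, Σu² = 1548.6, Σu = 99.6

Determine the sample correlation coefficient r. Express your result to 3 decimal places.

r = (nΣuv − ΣuΣv) / √[(nΣu² − (Σu)²)(nΣv² − (Σv)²)]
Numerator: 8×1173.1 − 99.6×92.8 = 141.92
Denominator: √[(12388.8 − 9920.16)(9126.72 − 8611.84)] = √[2468.64 × 514.88] = 1127.4100
r = 141.92 / 1127.4100 ≈ 0.126

0.126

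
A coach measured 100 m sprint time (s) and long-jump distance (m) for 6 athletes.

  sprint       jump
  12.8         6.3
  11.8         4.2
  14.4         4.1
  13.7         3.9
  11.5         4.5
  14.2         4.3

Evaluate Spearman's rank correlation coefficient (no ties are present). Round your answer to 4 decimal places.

-0.4857

Rank sprint: 3, 2, 6, 4, 1, 5
Rank jump: 6, 3, 2, 1, 5, 4
d = rank(sprint) − rank(jump): -3, -1, 4, 3, -4, 1; Σd² = 52
ρ = 1 − 6Σd² / [n(n²−1)] = 1 − 6×52 / (6×35) = 1 − 312/210 ≈ -0.4857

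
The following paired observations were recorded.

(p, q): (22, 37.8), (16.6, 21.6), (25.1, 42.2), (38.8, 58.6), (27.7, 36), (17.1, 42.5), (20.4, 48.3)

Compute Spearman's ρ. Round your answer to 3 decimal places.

0.357

Rank p: 4, 1, 5, 7, 6, 2, 3
Rank q: 3, 1, 4, 7, 2, 5, 6
d = rank(p) − rank(q): 1, 0, 1, 0, 4, -3, -3; Σd² = 36
ρ = 1 − 6Σd² / [n(n²−1)] = 1 − 6×36 / (7×48) = 1 − 216/336 ≈ 0.357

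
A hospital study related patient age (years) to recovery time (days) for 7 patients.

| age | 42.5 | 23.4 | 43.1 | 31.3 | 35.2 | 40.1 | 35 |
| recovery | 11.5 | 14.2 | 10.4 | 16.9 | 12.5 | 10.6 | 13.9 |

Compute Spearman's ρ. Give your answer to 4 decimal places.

Rank age: 6, 1, 7, 2, 4, 5, 3
Rank recovery: 3, 6, 1, 7, 4, 2, 5
d = rank(age) − rank(recovery): 3, -5, 6, -5, 0, 3, -2; Σd² = 108
ρ = 1 − 6Σd² / [n(n²−1)] = 1 − 6×108 / (7×48) = 1 − 648/336 ≈ -0.9286

-0.9286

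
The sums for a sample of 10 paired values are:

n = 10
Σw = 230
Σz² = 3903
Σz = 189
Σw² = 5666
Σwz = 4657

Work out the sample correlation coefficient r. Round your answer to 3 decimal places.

r = (nΣwz − ΣwΣz) / √[(nΣw² − (Σw)²)(nΣz² − (Σz)²)]
Numerator: 10×4657 − 230×189 = 3100
Denominator: √[(56660 − 52900)(39030 − 35721)] = √[3760 × 3309] = 3527.2993
r = 3100 / 3527.2993 ≈ 0.879

0.879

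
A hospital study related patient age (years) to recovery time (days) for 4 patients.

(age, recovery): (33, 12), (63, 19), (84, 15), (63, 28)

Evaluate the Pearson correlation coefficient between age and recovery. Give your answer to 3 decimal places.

n = 4, Σx = 243, Σy = 74, Σx² = 16083, Σy² = 1514, Σxy = 4617
nΣxy − ΣxΣy = 18468 − 17982 = 486
nΣx² − (Σx)² = 64332 − 59049 = 5283; nΣy² − (Σy)² = 6056 − 5476 = 580
r = 486 / √(5283 × 580) = 486 / 1750.4685 ≈ 0.278

0.278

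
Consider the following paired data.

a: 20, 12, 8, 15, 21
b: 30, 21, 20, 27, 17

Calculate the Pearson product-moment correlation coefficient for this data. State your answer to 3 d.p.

0.223

n = 5, Σa = 76, Σb = 115, Σa² = 1274, Σb² = 2759, Σab = 1774
nΣab − ΣaΣb = 8870 − 8740 = 130
nΣa² − (Σa)² = 6370 − 5776 = 594; nΣb² − (Σb)² = 13795 − 13225 = 570
r = 130 / √(594 × 570) = 130 / 581.8763 ≈ 0.223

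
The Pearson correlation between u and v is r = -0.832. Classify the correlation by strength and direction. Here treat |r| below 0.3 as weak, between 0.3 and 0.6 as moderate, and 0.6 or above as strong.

strong negative

r = -0.832 < 0 so the relationship is negative.
|r| = 0.832, which falls in the strong range.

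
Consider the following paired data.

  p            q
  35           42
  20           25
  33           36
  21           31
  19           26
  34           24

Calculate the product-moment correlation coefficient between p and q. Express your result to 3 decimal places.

0.547

n = 6, Σp = 162, Σq = 184, Σp² = 4672, Σq² = 5898, Σpq = 5119
nΣpq − ΣpΣq = 30714 − 29808 = 906
nΣp² − (Σp)² = 28032 − 26244 = 1788; nΣq² − (Σq)² = 35388 − 33856 = 1532
r = 906 / √(1788 × 1532) = 906 / 1655.0577 ≈ 0.547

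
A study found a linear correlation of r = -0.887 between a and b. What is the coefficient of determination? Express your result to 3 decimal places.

r² = (-0.887)² = 0.787

0.787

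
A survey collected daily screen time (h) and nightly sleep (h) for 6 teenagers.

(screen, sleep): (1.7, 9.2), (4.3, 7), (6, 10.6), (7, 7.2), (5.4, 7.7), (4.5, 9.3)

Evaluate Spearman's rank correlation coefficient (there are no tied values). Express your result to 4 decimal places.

Rank screen: 1, 2, 5, 6, 4, 3
Rank sleep: 4, 1, 6, 2, 3, 5
d = rank(screen) − rank(sleep): -3, 1, -1, 4, 1, -2; Σd² = 32
ρ = 1 − 6Σd² / [n(n²−1)] = 1 − 6×32 / (6×35) = 1 − 192/210 ≈ 0.0857

0.0857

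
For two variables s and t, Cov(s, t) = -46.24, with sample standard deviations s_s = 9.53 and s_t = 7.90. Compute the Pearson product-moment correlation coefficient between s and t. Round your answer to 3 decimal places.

r = Cov(s,t) / (s_s · s_t) = -46.24 / (9.53 × 7.90)
  = -46.24 / 75.2870 ≈ -0.614

-0.614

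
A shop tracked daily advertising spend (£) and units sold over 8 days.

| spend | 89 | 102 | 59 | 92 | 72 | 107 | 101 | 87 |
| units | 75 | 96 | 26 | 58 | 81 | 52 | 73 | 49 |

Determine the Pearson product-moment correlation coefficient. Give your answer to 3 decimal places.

n = 8, Σx = 709, Σy = 510, Σx² = 64673, Σy² = 35876, Σxy = 46369
nΣxy − ΣxΣy = 370952 − 361590 = 9362
nΣx² − (Σx)² = 517384 − 502681 = 14703; nΣy² − (Σy)² = 287008 − 260100 = 26908
r = 9362 / √(14703 × 26908) = 9362 / 19890.4078 ≈ 0.471

0.471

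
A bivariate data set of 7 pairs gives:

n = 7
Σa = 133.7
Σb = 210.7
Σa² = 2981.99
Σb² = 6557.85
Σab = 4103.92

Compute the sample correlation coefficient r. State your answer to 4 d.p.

r = (nΣab − ΣaΣb) / √[(nΣa² − (Σa)²)(nΣb² − (Σb)²)]
Numerator: 7×4103.92 − 133.7×210.7 = 556.85
Denominator: √[(20873.93 − 17875.69)(45904.95 − 44394.49)] = √[2998.24 × 1510.46] = 2128.0793
r = 556.85 / 2128.0793 ≈ 0.2617

0.2617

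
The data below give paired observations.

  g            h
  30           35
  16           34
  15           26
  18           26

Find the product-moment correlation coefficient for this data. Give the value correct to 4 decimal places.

0.6066

n = 4, Σg = 79, Σh = 121, Σg² = 1705, Σh² = 3733, Σgh = 2452
nΣgh − ΣgΣh = 9808 − 9559 = 249
nΣg² − (Σg)² = 6820 − 6241 = 579; nΣh² − (Σh)² = 14932 − 14641 = 291
r = 249 / √(579 × 291) = 249 / 410.4741 ≈ 0.6066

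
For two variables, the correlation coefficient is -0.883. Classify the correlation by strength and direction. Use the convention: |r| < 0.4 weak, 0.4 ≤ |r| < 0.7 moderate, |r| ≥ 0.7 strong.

strong negative

r = -0.883 < 0 so the relationship is negative.
|r| = 0.883, which falls in the strong range.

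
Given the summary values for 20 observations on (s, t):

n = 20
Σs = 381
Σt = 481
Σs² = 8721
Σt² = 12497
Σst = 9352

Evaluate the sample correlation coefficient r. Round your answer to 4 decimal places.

r = (nΣst − ΣsΣt) / √[(nΣs² − (Σs)²)(nΣt² − (Σt)²)]
Numerator: 20×9352 − 381×481 = 3779
Denominator: √[(174420 − 145161)(249940 − 231361)] = √[29259 × 18579] = 23315.2946
r = 3779 / 23315.2946 ≈ 0.1621

0.1621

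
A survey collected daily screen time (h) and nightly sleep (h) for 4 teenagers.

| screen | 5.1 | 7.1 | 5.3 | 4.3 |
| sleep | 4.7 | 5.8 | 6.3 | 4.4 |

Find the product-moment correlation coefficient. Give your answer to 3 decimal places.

0.603

n = 4, Σx = 21.8, Σy = 21.2, Σx² = 123, Σy² = 114.78, Σxy = 117.46
nΣxy − ΣxΣy = 469.84 − 462.16 = 7.68
nΣx² − (Σx)² = 492 − 475.24 = 16.76; nΣy² − (Σy)² = 459.12 − 449.44 = 9.68
r = 7.68 / √(16.76 × 9.68) = 7.68 / 12.7372 ≈ 0.603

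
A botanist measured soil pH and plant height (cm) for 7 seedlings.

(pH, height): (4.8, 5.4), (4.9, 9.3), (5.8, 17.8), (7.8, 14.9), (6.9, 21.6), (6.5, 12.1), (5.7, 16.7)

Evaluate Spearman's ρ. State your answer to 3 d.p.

0.607

Rank pH: 1, 2, 4, 7, 6, 5, 3
Rank height: 1, 2, 6, 4, 7, 3, 5
d = rank(pH) − rank(height): 0, 0, -2, 3, -1, 2, -2; Σd² = 22
ρ = 1 − 6Σd² / [n(n²−1)] = 1 − 6×22 / (7×48) = 1 − 132/336 ≈ 0.607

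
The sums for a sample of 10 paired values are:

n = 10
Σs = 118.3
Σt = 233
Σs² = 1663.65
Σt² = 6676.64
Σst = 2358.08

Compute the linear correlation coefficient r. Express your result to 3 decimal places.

r = (nΣst − ΣsΣt) / √[(nΣs² − (Σs)²)(nΣt² − (Σt)²)]
Numerator: 10×2358.08 − 118.3×233 = -3983.1
Denominator: √[(16636.5 − 13994.89)(66766.4 − 54289)] = √[2641.61 × 12477.4] = 5741.1170
r = -3983.1 / 5741.1170 ≈ -0.694

-0.694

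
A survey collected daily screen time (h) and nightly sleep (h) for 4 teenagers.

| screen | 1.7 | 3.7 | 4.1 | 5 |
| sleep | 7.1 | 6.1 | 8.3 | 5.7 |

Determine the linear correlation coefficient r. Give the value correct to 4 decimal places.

n = 4, Σx = 14.5, Σy = 27.2, Σx² = 58.39, Σy² = 189, Σxy = 97.17
nΣxy − ΣxΣy = 388.68 − 394.4 = -5.72
nΣx² − (Σx)² = 233.56 − 210.25 = 23.31; nΣy² − (Σy)² = 756 − 739.84 = 16.16
r = -5.72 / √(23.31 × 16.16) = -5.72 / 19.4085 ≈ -0.2947

-0.2947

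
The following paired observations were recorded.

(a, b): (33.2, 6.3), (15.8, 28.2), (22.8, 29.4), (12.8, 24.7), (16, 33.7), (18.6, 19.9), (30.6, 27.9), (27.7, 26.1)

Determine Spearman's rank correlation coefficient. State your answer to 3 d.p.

Rank a: 8, 2, 5, 1, 3, 4, 7, 6
Rank b: 1, 6, 7, 3, 8, 2, 5, 4
d = rank(a) − rank(b): 7, -4, -2, -2, -5, 2, 2, 2; Σd² = 110
ρ = 1 − 6Σd² / [n(n²−1)] = 1 − 6×110 / (8×63) = 1 − 660/504 ≈ -0.310

-0.310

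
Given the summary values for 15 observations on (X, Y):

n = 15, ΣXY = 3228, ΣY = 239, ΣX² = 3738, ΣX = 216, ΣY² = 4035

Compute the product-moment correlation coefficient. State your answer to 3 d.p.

r = (nΣXY − ΣXΣY) / √[(nΣX² − (ΣX)²)(nΣY² − (ΣY)²)]
Numerator: 15×3228 − 216×239 = -3204
Denominator: √[(56070 − 46656)(60525 − 57121)] = √[9414 × 3404] = 5660.8529
r = -3204 / 5660.8529 ≈ -0.566

-0.566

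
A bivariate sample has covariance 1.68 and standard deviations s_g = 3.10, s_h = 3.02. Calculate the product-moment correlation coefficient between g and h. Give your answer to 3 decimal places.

r = Cov(g,h) / (s_g · s_h) = 1.68 / (3.10 × 3.02)
  = 1.68 / 9.3620 ≈ 0.179

0.179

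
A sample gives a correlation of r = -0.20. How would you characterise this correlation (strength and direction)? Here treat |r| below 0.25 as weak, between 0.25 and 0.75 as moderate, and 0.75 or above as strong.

r = -0.20 < 0 so the relationship is negative.
|r| = 0.20, which falls in the weak range.

weak negative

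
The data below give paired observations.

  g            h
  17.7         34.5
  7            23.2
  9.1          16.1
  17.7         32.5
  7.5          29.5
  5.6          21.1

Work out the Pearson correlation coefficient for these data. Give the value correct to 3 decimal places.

n = 6, Σg = 64.6, Σh = 156.9, Σg² = 846, Σh² = 4359.41, Σgh = 1834.22
nΣgh − ΣgΣh = 11005.32 − 10135.74 = 869.58
nΣg² − (Σg)² = 5076 − 4173.16 = 902.84; nΣh² − (Σh)² = 26156.46 − 24617.61 = 1538.85
r = 869.58 / √(902.84 × 1538.85) = 869.58 / 1178.7007 ≈ 0.738

0.738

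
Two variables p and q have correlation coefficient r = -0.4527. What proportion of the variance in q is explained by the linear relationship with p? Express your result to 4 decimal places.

r² = (-0.4527)² = 0.2049

0.2049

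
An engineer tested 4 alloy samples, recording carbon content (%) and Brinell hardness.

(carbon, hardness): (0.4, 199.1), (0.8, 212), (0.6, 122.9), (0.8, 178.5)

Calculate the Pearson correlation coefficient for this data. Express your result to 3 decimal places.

n = 4, Σx = 2.6, Σy = 712.5, Σx² = 1.8, Σy² = 131551.47, Σxy = 465.78
nΣxy − ΣxΣy = 1863.12 − 1852.5 = 10.62
nΣx² − (Σx)² = 7.2 − 6.76 = 0.44; nΣy² − (Σy)² = 526205.88 − 507656.25 = 18549.63
r = 10.62 / √(0.44 × 18549.63) = 10.62 / 90.3429 ≈ 0.118

0.118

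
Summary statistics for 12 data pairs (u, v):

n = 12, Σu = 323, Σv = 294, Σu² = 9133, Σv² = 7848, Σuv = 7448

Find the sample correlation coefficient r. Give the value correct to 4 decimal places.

-0.8749

r = (nΣuv − ΣuΣv) / √[(nΣu² − (Σu)²)(nΣv² − (Σv)²)]
Numerator: 12×7448 − 323×294 = -5586
Denominator: √[(109596 − 104329)(94176 − 86436)] = √[5267 × 7740] = 6384.8712
r = -5586 / 6384.8712 ≈ -0.8749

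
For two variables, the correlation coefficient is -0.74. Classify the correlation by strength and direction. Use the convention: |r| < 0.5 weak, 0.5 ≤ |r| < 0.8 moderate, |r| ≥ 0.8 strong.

moderate negative

r = -0.74 < 0 so the relationship is negative.
|r| = 0.74, which falls in the moderate range.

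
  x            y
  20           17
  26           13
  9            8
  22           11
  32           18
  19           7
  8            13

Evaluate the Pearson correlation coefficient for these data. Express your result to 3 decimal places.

n = 7, Σx = 136, Σy = 87, Σx² = 3090, Σy² = 1185, Σxy = 1805
nΣxy − ΣxΣy = 12635 − 11832 = 803
nΣx² − (Σx)² = 21630 − 18496 = 3134; nΣy² − (Σy)² = 8295 − 7569 = 726
r = 803 / √(3134 × 726) = 803 / 1508.4045 ≈ 0.532

0.532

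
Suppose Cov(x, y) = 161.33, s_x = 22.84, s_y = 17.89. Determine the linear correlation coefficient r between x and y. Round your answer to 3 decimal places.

0.395

r = Cov(x,y) / (s_x · s_y) = 161.33 / (22.84 × 17.89)
  = 161.33 / 408.6076 ≈ 0.395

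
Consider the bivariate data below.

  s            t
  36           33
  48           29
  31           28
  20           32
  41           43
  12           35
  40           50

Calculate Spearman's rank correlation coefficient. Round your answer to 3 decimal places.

Rank s: 4, 7, 3, 2, 6, 1, 5
Rank t: 4, 2, 1, 3, 6, 5, 7
d = rank(s) − rank(t): 0, 5, 2, -1, 0, -4, -2; Σd² = 50
ρ = 1 − 6Σd² / [n(n²−1)] = 1 − 6×50 / (7×48) = 1 − 300/336 ≈ 0.107

0.107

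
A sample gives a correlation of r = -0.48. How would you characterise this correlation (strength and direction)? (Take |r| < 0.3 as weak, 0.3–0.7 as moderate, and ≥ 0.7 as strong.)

r = -0.48 < 0 so the relationship is negative.
|r| = 0.48, which falls in the moderate range.

moderate negative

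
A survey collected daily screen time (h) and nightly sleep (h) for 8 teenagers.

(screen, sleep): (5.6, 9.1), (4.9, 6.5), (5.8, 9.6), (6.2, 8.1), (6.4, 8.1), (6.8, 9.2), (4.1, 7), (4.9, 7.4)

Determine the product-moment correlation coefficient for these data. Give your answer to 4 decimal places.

0.6922

n = 8, Σx = 44.7, Σy = 65, Σx² = 255.47, Σy² = 536.84, Σxy = 368.07
nΣxy − ΣxΣy = 2944.56 − 2905.5 = 39.06
nΣx² − (Σx)² = 2043.76 − 1998.09 = 45.67; nΣy² − (Σy)² = 4294.72 − 4225 = 69.72
r = 39.06 / √(45.67 × 69.72) = 39.06 / 56.4279 ≈ 0.6922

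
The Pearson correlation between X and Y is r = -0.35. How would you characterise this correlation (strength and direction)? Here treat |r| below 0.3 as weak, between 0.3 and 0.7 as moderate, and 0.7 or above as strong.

r = -0.35 < 0 so the relationship is negative.
|r| = 0.35, which falls in the moderate range.

moderate negative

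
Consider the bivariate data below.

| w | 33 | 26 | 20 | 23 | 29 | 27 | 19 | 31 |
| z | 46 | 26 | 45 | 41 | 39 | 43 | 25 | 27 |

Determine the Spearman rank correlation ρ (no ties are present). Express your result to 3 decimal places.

Rank w: 8, 4, 2, 3, 6, 5, 1, 7
Rank z: 8, 2, 7, 5, 4, 6, 1, 3
d = rank(w) − rank(z): 0, 2, -5, -2, 2, -1, 0, 4; Σd² = 54
ρ = 1 − 6Σd² / [n(n²−1)] = 1 − 6×54 / (8×63) = 1 − 324/504 ≈ 0.357

0.357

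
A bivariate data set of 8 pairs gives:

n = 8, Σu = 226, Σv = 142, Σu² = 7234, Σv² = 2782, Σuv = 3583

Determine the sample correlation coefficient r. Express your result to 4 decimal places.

r = (nΣuv − ΣuΣv) / √[(nΣu² − (Σu)²)(nΣv² − (Σv)²)]
Numerator: 8×3583 − 226×142 = -3428
Denominator: √[(57872 − 51076)(22256 − 20164)] = √[6796 × 2092] = 3770.5745
r = -3428 / 3770.5745 ≈ -0.9091

-0.9091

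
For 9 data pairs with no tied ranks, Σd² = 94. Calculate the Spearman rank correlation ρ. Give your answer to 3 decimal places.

ρ = 1 − 6Σd² / [n(n²−1)] = 1 − 6×94 / (9×80)
  = 1 − 564/720 = 1 − 0.7833 ≈ 0.217

0.217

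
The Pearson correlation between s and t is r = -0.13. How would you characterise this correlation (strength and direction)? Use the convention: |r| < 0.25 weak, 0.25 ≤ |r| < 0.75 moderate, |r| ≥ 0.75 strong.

weak negative

r = -0.13 < 0 so the relationship is negative.
|r| = 0.13, which falls in the weak range.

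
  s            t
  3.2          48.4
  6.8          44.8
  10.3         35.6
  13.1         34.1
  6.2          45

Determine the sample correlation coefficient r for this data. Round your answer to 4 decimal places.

-0.9735

n = 5, Σs = 39.6, Σt = 207.9, Σs² = 372.62, Σt² = 8804.77, Σst = 1551.91
nΣst − ΣsΣt = 7759.55 − 8232.84 = -473.29
nΣs² − (Σs)² = 1863.1 − 1568.16 = 294.94; nΣt² − (Σt)² = 44023.85 − 43222.41 = 801.44
r = -473.29 / √(294.94 × 801.44) = -473.29 / 486.1859 ≈ -0.9735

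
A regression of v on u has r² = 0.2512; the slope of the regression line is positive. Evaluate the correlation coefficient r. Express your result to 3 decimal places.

0.501

|r| = √0.2512 = 0.501
The association is positive, so r = 0.501.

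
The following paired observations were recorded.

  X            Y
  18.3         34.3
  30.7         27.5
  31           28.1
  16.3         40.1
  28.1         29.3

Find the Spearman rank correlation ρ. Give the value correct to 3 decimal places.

-0.900

Rank X: 2, 4, 5, 1, 3
Rank Y: 4, 1, 2, 5, 3
d = rank(X) − rank(Y): -2, 3, 3, -4, 0; Σd² = 38
ρ = 1 − 6Σd² / [n(n²−1)] = 1 − 6×38 / (5×24) = 1 − 228/120 ≈ -0.900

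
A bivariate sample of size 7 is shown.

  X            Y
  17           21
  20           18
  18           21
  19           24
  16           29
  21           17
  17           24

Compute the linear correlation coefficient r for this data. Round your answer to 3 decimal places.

n = 7, ΣX = 128, ΣY = 154, ΣX² = 2360, ΣY² = 3488, ΣXY = 2780
nΣXY − ΣXΣY = 19460 − 19712 = -252
nΣX² − (ΣX)² = 16520 − 16384 = 136; nΣY² − (ΣY)² = 24416 − 23716 = 700
r = -252 / √(136 × 700) = -252 / 308.5450 ≈ -0.817

-0.817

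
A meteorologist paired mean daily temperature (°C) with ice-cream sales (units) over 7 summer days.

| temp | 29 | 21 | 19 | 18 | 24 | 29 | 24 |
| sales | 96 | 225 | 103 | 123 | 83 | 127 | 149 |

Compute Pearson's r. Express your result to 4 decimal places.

-0.2339

n = 7, Σx = 164, Σy = 906, Σx² = 3960, Σy² = 130798, Σxy = 20931
nΣxy − ΣxΣy = 146517 − 148584 = -2067
nΣx² − (Σx)² = 27720 − 26896 = 824; nΣy² − (Σy)² = 915586 − 820836 = 94750
r = -2067 / √(824 × 94750) = -2067 / 8835.9493 ≈ -0.2339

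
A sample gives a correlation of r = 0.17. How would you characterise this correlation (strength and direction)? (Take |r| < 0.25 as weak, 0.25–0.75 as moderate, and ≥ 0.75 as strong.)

r = 0.17 > 0 so the relationship is positive.
|r| = 0.17, which falls in the weak range.

weak positive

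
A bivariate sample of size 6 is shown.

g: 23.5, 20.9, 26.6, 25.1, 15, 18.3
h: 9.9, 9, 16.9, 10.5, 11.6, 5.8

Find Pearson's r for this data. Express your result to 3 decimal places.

n = 6, Σg = 129.4, Σh = 63.7, Σg² = 2886.52, Σh² = 743.07, Σgh = 1413.98
nΣgh − ΣgΣh = 8483.88 − 8242.78 = 241.1
nΣg² − (Σg)² = 17319.12 − 16744.36 = 574.76; nΣh² − (Σh)² = 4458.42 − 4057.69 = 400.73
r = 241.1 / √(574.76 × 400.73) = 241.1 / 479.9204 ≈ 0.502

0.502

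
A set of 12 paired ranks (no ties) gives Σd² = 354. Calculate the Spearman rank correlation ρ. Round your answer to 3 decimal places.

-0.238

ρ = 1 − 6Σd² / [n(n²−1)] = 1 − 6×354 / (12×143)
  = 1 − 2124/1716 = 1 − 1.2378 ≈ -0.238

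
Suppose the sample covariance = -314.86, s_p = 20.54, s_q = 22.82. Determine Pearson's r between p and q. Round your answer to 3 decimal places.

-0.672

r = Cov(p,q) / (s_p · s_q) = -314.86 / (20.54 × 22.82)
  = -314.86 / 468.7228 ≈ -0.672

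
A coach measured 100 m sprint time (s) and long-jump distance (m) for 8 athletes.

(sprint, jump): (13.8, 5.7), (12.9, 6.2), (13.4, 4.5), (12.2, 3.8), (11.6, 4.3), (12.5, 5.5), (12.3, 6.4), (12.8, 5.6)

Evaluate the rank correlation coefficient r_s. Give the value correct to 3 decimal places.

0.429

Rank sprint: 8, 6, 7, 2, 1, 4, 3, 5
Rank jump: 6, 7, 3, 1, 2, 4, 8, 5
d = rank(sprint) − rank(jump): 2, -1, 4, 1, -1, 0, -5, 0; Σd² = 48
ρ = 1 − 6Σd² / [n(n²−1)] = 1 − 6×48 / (8×63) = 1 − 288/504 ≈ 0.429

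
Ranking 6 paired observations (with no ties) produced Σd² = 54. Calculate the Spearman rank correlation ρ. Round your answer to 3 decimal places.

-0.543

ρ = 1 − 6Σd² / [n(n²−1)] = 1 − 6×54 / (6×35)
  = 1 − 324/210 = 1 − 1.5429 ≈ -0.543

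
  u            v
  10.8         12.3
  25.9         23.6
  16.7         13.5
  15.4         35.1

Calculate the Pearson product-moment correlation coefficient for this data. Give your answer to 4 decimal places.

0.2815

n = 4, Σu = 68.8, Σv = 84.5, Σu² = 1303.5, Σv² = 2122.51, Σuv = 1510.07
nΣuv − ΣuΣv = 6040.28 − 5813.6 = 226.68
nΣu² − (Σu)² = 5214 − 4733.44 = 480.56; nΣv² − (Σv)² = 8490.04 − 7140.25 = 1349.79
r = 226.68 / √(480.56 × 1349.79) = 226.68 / 805.3913 ≈ 0.2815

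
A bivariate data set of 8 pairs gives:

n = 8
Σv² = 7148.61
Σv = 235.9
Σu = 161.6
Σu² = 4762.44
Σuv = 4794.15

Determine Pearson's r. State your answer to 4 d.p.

r = (nΣuv − ΣuΣv) / √[(nΣu² − (Σu)²)(nΣv² − (Σv)²)]
Numerator: 8×4794.15 − 161.6×235.9 = 231.76
Denominator: √[(38099.52 − 26114.56)(57188.88 − 55648.81)] = √[11984.96 × 1540.07] = 4296.2399
r = 231.76 / 4296.2399 ≈ 0.0539

0.0539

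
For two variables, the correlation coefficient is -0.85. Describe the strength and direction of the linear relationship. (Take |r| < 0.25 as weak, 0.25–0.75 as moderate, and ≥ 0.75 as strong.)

strong negative

r = -0.85 < 0 so the relationship is negative.
|r| = 0.85, which falls in the strong range.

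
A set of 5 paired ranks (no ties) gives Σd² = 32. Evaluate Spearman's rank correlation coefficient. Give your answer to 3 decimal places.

-0.600

ρ = 1 − 6Σd² / [n(n²−1)] = 1 − 6×32 / (5×24)
  = 1 − 192/120 = 1 − 1.6000 ≈ -0.600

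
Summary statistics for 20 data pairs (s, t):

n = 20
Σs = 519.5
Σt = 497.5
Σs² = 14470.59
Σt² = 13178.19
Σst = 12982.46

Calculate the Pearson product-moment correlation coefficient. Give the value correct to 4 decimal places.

r = (nΣst − ΣsΣt) / √[(nΣs² − (Σs)²)(nΣt² − (Σt)²)]
Numerator: 20×12982.46 − 519.5×497.5 = 1197.95
Denominator: √[(289411.8 − 269880.25)(263563.8 − 247506.25)] = √[19531.55 × 16057.55] = 17709.5692
r = 1197.95 / 17709.5692 ≈ 0.0676

0.0676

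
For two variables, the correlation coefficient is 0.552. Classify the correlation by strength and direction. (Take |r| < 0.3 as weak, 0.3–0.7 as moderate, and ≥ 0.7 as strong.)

moderate positive

r = 0.552 > 0 so the relationship is positive.
|r| = 0.552, which falls in the moderate range.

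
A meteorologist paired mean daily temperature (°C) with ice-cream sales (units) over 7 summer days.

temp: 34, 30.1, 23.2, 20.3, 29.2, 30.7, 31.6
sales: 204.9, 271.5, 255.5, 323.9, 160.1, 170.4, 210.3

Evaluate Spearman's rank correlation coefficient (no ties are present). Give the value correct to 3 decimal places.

Rank temp: 7, 4, 2, 1, 3, 5, 6
Rank sales: 3, 6, 5, 7, 1, 2, 4
d = rank(temp) − rank(sales): 4, -2, -3, -6, 2, 3, 2; Σd² = 82
ρ = 1 − 6Σd² / [n(n²−1)] = 1 − 6×82 / (7×48) = 1 − 492/336 ≈ -0.464

-0.464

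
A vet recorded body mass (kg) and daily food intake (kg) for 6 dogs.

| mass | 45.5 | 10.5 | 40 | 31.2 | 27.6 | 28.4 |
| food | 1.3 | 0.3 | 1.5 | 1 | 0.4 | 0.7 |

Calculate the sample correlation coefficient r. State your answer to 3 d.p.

n = 6, Σx = 183.2, Σy = 5.2, Σx² = 6322.26, Σy² = 5.68, Σxy = 184.42
nΣxy − ΣxΣy = 1106.52 − 952.64 = 153.88
nΣx² − (Σx)² = 37933.56 − 33562.24 = 4371.32; nΣy² − (Σy)² = 34.08 − 27.04 = 7.04
r = 153.88 / √(4371.32 × 7.04) = 153.88 / 175.4255 ≈ 0.877

0.877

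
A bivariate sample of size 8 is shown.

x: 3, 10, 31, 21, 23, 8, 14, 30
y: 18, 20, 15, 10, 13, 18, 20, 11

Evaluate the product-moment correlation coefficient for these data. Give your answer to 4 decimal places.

-0.7159

n = 8, Σx = 140, Σy = 125, Σx² = 3200, Σy² = 2063, Σxy = 1982
nΣxy − ΣxΣy = 15856 − 17500 = -1644
nΣx² − (Σx)² = 25600 − 19600 = 6000; nΣy² − (Σy)² = 16504 − 15625 = 879
r = -1644 / √(6000 × 879) = -1644 / 2296.5191 ≈ -0.7159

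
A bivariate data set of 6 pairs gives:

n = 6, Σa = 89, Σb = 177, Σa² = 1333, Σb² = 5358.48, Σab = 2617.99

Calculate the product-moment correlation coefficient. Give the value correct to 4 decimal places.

r = (nΣab − ΣaΣb) / √[(nΣa² − (Σa)²)(nΣb² − (Σb)²)]
Numerator: 6×2617.99 − 89×177 = -45.06
Denominator: √[(7998 − 7921)(32150.88 − 31329)] = √[77 × 821.88] = 251.5646
r = -45.06 / 251.5646 ≈ -0.1791

-0.1791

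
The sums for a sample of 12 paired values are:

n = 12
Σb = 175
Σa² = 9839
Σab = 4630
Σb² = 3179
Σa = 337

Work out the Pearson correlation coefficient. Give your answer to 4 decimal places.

-0.5870

r = (nΣab − ΣaΣb) / √[(nΣa² − (Σa)²)(nΣb² − (Σb)²)]
Numerator: 12×4630 − 337×175 = -3415
Denominator: √[(118068 − 113569)(38148 − 30625)] = √[4499 × 7523] = 5817.7295
r = -3415 / 5817.7295 ≈ -0.5870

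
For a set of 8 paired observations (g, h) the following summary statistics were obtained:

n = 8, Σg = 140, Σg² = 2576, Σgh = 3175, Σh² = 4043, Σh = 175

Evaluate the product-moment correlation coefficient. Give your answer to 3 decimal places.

r = (nΣgh − ΣgΣh) / √[(nΣg² − (Σg)²)(nΣh² − (Σh)²)]
Numerator: 8×3175 − 140×175 = 900
Denominator: √[(20608 − 19600)(32344 − 30625)] = √[1008 × 1719] = 1316.3404
r = 900 / 1316.3404 ≈ 0.684

0.684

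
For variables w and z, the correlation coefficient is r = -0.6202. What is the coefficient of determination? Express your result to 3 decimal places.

r² = (-0.6202)² = 0.385

0.385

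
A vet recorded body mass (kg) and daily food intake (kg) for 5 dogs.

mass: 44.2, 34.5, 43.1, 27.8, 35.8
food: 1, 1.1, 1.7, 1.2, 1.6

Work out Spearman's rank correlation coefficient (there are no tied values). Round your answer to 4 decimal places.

-0.1000

Rank mass: 5, 2, 4, 1, 3
Rank food: 1, 2, 5, 3, 4
d = rank(mass) − rank(food): 4, 0, -1, -2, -1; Σd² = 22
ρ = 1 − 6Σd² / [n(n²−1)] = 1 − 6×22 / (5×24) = 1 − 132/120 ≈ -0.1000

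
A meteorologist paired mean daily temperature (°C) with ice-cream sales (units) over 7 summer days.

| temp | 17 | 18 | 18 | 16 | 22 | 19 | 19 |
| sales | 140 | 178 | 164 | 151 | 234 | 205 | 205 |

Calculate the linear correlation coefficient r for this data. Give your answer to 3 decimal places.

0.927

n = 7, Σx = 129, Σy = 1277, Σx² = 2399, Σy² = 239787, Σxy = 23890
nΣxy − ΣxΣy = 167230 − 164733 = 2497
nΣx² − (Σx)² = 16793 − 16641 = 152; nΣy² − (Σy)² = 1678509 − 1630729 = 47780
r = 2497 / √(152 × 47780) = 2497 / 2694.9137 ≈ 0.927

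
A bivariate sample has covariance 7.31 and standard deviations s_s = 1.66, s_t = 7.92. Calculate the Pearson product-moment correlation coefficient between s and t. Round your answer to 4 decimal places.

r = Cov(s,t) / (s_s · s_t) = 7.31 / (1.66 × 7.92)
  = 7.31 / 13.1472 ≈ 0.5560

0.5560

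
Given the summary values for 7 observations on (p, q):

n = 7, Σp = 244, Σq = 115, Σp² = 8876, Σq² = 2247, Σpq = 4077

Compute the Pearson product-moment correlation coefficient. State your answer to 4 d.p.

0.1879

r = (nΣpq − ΣpΣq) / √[(nΣp² − (Σp)²)(nΣq² − (Σq)²)]
Numerator: 7×4077 − 244×115 = 479
Denominator: √[(62132 − 59536)(15729 − 13225)] = √[2596 × 2504] = 2549.5851
r = 479 / 2549.5851 ≈ 0.1879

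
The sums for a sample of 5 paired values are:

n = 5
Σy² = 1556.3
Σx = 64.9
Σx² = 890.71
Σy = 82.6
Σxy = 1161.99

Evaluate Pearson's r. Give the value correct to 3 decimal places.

0.933

r = (nΣxy − ΣxΣy) / √[(nΣx² − (Σx)²)(nΣy² − (Σy)²)]
Numerator: 5×1161.99 − 64.9×82.6 = 449.21
Denominator: √[(4453.55 − 4212.01)(7781.5 − 6822.76)] = √[241.54 × 958.74] = 481.2214
r = 449.21 / 481.2214 ≈ 0.933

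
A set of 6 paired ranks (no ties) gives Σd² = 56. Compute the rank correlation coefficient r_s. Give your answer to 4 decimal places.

-0.6000

ρ = 1 − 6Σd² / [n(n²−1)] = 1 − 6×56 / (6×35)
  = 1 − 336/210 = 1 − 1.60000 ≈ -0.6000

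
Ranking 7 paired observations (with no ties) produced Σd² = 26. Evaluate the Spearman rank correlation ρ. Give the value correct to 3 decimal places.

0.536

ρ = 1 − 6Σd² / [n(n²−1)] = 1 − 6×26 / (7×48)
  = 1 − 156/336 = 1 − 0.4643 ≈ 0.536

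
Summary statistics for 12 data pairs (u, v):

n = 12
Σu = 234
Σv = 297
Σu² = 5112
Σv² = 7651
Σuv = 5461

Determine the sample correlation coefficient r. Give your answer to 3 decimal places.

r = (nΣuv − ΣuΣv) / √[(nΣu² − (Σu)²)(nΣv² − (Σv)²)]
Numerator: 12×5461 − 234×297 = -3966
Denominator: √[(61344 − 54756)(91812 − 88209)] = √[6588 × 3603] = 4872.0185
r = -3966 / 4872.0185 ≈ -0.814

-0.814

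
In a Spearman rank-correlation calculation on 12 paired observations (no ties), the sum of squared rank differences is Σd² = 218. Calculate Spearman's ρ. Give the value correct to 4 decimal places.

0.2378

ρ = 1 − 6Σd² / [n(n²−1)] = 1 − 6×218 / (12×143)
  = 1 − 1308/1716 = 1 − 0.76224 ≈ 0.2378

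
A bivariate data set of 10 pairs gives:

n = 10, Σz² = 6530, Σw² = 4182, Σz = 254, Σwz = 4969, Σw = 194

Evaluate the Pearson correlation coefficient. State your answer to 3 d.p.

r = (nΣwz − ΣwΣz) / √[(nΣw² − (Σw)²)(nΣz² − (Σz)²)]
Numerator: 10×4969 − 194×254 = 414
Denominator: √[(41820 − 37636)(65300 − 64516)] = √[4184 × 784] = 1811.1477
r = 414 / 1811.1477 ≈ 0.229

0.229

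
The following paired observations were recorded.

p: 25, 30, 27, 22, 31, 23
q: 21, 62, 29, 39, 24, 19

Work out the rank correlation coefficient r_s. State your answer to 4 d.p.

Rank p: 3, 5, 4, 1, 6, 2
Rank q: 2, 6, 4, 5, 3, 1
d = rank(p) − rank(q): 1, -1, 0, -4, 3, 1; Σd² = 28
ρ = 1 − 6Σd² / [n(n²−1)] = 1 − 6×28 / (6×35) = 1 − 168/210 ≈ 0.2000

0.2000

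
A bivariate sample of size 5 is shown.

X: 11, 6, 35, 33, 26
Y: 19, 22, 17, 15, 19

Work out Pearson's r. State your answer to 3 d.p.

n = 5, ΣX = 111, ΣY = 92, ΣX² = 3147, ΣY² = 1720, ΣXY = 1925
nΣXY − ΣXΣY = 9625 − 10212 = -587
nΣX² − (ΣX)² = 15735 − 12321 = 3414; nΣY² − (ΣY)² = 8600 − 8464 = 136
r = -587 / √(3414 × 136) = -587 / 681.3986 ≈ -0.861

-0.861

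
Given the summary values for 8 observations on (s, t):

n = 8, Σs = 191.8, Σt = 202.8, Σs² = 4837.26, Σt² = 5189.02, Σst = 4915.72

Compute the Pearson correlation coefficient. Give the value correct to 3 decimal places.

0.500

r = (nΣst − ΣsΣt) / √[(nΣs² − (Σs)²)(nΣt² − (Σt)²)]
Numerator: 8×4915.72 − 191.8×202.8 = 428.72
Denominator: √[(38698.08 − 36787.24)(41512.16 − 41127.84)] = √[1910.84 × 384.32] = 856.9563
r = 428.72 / 856.9563 ≈ 0.500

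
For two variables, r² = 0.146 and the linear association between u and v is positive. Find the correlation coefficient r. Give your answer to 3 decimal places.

0.382

|r| = √0.146 = 0.382
The association is positive, so r = 0.382.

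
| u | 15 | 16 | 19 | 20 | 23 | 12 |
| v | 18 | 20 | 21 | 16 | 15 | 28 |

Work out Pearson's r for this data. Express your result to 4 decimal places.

-0.8148

n = 6, Σu = 105, Σv = 118, Σu² = 1915, Σv² = 2430, Σuv = 1990
nΣuv − ΣuΣv = 11940 − 12390 = -450
nΣu² − (Σu)² = 11490 − 11025 = 465; nΣv² − (Σv)² = 14580 − 13924 = 656
r = -450 / √(465 × 656) = -450 / 552.3043 ≈ -0.8148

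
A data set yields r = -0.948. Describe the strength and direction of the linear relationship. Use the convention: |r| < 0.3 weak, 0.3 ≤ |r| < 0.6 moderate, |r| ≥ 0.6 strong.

r = -0.948 < 0 so the relationship is negative.
|r| = 0.948, which falls in the strong range.

strong negative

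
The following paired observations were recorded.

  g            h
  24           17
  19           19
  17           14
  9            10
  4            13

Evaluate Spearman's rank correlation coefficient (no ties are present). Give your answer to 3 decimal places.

0.800

Rank g: 5, 4, 3, 2, 1
Rank h: 4, 5, 3, 1, 2
d = rank(g) − rank(h): 1, -1, 0, 1, -1; Σd² = 4
ρ = 1 − 6Σd² / [n(n²−1)] = 1 − 6×4 / (5×24) = 1 − 24/120 ≈ 0.800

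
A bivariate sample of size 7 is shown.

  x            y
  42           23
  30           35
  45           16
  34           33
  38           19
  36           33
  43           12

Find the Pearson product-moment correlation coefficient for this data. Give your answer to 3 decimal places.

-0.879

n = 7, Σx = 268, Σy = 171, Σx² = 10434, Σy² = 4693, Σxy = 6284
nΣxy − ΣxΣy = 43988 − 45828 = -1840
nΣx² − (Σx)² = 73038 − 71824 = 1214; nΣy² − (Σy)² = 32851 − 29241 = 3610
r = -1840 / √(1214 × 3610) = -1840 / 2093.4517 ≈ -0.879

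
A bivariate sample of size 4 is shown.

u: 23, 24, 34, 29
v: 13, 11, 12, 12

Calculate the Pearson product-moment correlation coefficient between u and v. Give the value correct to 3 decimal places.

n = 4, Σu = 110, Σv = 48, Σu² = 3102, Σv² = 578, Σuv = 1319
nΣuv − ΣuΣv = 5276 − 5280 = -4
nΣu² − (Σu)² = 12408 − 12100 = 308; nΣv² − (Σv)² = 2312 − 2304 = 8
r = -4 / √(308 × 8) = -4 / 49.6387 ≈ -0.081

-0.081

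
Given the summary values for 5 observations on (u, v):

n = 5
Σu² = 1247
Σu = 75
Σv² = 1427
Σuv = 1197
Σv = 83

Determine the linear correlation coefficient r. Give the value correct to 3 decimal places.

-0.620

r = (nΣuv − ΣuΣv) / √[(nΣu² − (Σu)²)(nΣv² − (Σv)²)]
Numerator: 5×1197 − 75×83 = -240
Denominator: √[(6235 − 5625)(7135 − 6889)] = √[610 × 246] = 387.3758
r = -240 / 387.3758 ≈ -0.620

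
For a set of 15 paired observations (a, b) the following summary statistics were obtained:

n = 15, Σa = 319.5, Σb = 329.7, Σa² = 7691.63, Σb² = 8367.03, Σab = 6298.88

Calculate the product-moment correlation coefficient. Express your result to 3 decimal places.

r = (nΣab − ΣaΣb) / √[(nΣa² − (Σa)²)(nΣb² − (Σb)²)]
Numerator: 15×6298.88 − 319.5×329.7 = -10855.95
Denominator: √[(115374.45 − 102080.25)(125505.45 − 108702.09)] = √[13294.2 × 16803.36] = 14946.1443
r = -10855.95 / 14946.1443 ≈ -0.726

-0.726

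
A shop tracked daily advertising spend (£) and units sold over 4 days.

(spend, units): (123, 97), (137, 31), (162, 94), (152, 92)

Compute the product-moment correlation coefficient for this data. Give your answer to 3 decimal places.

0.203

n = 4, Σx = 574, Σy = 314, Σx² = 83246, Σy² = 27670, Σxy = 45390
nΣxy − ΣxΣy = 181560 − 180236 = 1324
nΣx² − (Σx)² = 332984 − 329476 = 3508; nΣy² − (Σy)² = 110680 − 98596 = 12084
r = 1324 / √(3508 × 12084) = 1324 / 6510.8119 ≈ 0.203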